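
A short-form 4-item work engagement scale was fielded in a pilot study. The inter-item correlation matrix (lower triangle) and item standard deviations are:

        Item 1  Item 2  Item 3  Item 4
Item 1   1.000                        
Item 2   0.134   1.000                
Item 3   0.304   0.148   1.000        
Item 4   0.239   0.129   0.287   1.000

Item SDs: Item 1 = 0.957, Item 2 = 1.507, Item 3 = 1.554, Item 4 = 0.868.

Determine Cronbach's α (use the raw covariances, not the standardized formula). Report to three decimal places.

α = 0.473

Σσ²ᵢ = 0.957² + 1.507² + 1.554² + 0.868² = 6.3552
Covariances σ_ij = r_ij · s_i · s_j:
  σ(Item 1,Item 2) = 0.134 × 0.957 × 1.507 = 0.1933
  σ(Item 1,Item 3) = 0.304 × 0.957 × 1.554 = 0.4521
  σ(Item 1,Item 4) = 0.239 × 0.957 × 0.868 = 0.1985
  σ(Item 2,Item 3) = 0.148 × 1.507 × 1.554 = 0.3466
  σ(Item 2,Item 4) = 0.129 × 1.507 × 0.868 = 0.1687
  σ(Item 3,Item 4) = 0.287 × 1.554 × 0.868 = 0.3871
σ²_T = Σσ²ᵢ + 2·Σσ_ij = 6.3552 + 2 × 1.7463 = 9.8478
α = (4/3)·(1 − 6.3552/9.8478) = 0.473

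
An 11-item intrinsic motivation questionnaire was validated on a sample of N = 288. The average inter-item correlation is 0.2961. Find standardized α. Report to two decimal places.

standardized α = 0.82

Standardized α = k·r̄ / (1 + (k−1)·r̄) = 11 × 0.2961 / (1 + 10 × 0.2961)
  = 3.2571 / 3.9610 = 0.82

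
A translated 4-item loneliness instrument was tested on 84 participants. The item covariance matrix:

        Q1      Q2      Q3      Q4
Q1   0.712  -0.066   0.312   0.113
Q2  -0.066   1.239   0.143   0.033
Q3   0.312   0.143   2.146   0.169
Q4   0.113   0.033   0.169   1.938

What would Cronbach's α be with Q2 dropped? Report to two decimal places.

Remaining items: Q1, Q3, Q4 (k = 3).
Σσ²ᵢ = 0.712 + 2.146 + 1.938 = 4.796
Var(T) = 4.796 + 2 × 0.594 = 5.984
α (item deleted) = (3/2)·(1 − 4.796/5.984) = 0.30

Cronbach's α = 0.30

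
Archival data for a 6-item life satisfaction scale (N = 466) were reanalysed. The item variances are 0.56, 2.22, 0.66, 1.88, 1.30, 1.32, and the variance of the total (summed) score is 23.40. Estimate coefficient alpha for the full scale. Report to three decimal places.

Σσᵢ² = 0.56 + 2.22 + 0.66 + 1.88 + 1.30 + 1.32 = 7.94
α = (k/(k−1))·(1 − Σσᵢ²/Var(T)) = (6/5)·(1 − 7.94/23.40) = 0.793

coefficient alpha = 0.793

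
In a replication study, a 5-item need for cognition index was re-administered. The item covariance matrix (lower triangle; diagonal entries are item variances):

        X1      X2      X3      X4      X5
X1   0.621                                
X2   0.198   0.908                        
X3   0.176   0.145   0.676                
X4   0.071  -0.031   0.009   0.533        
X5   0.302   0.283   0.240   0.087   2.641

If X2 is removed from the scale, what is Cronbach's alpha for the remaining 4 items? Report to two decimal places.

α = 0.38

Remaining items: X1, X3, X4, X5 (k = 4).
ΣVar(i) = 0.621 + 0.676 + 0.533 + 2.641 = 4.471
Var(T) = 4.471 + 2 × 0.885 = 6.241
α (item deleted) = (4/3)·(1 − 4.471/6.241) = 0.38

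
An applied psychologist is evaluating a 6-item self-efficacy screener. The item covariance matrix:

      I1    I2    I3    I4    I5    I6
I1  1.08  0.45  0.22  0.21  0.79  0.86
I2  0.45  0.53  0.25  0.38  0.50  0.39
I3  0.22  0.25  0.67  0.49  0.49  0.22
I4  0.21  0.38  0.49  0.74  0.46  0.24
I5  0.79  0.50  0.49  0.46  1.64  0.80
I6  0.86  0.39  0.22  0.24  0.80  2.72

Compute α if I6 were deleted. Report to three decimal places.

Remaining items: I1, I2, I3, I4, I5 (k = 5).
Σσᵢ² = 1.08 + 0.53 + 0.67 + 0.74 + 1.64 = 4.66
σ²_total = 4.66 + 2 × 4.24 = 13.14
α (item deleted) = (5/4)·(1 − 4.66/13.14) = 0.807

α = 0.807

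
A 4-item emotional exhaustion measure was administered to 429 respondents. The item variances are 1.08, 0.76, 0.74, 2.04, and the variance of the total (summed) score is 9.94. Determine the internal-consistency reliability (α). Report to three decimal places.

Σσ²ᵢ = 1.08 + 0.76 + 0.74 + 2.04 = 4.62
α = (k/(k−1))·(1 − Σσ²ᵢ/σ²_total) = (4/3)·(1 − 4.62/9.94) = 0.714

α = 0.714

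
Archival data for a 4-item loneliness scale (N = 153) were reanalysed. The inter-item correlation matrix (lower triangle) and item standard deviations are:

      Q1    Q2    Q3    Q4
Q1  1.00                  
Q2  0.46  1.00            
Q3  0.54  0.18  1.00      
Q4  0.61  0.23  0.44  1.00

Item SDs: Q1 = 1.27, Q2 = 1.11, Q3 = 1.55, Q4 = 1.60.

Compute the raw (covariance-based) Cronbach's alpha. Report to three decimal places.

Σσ²ᵢ = 1.27² + 1.11² + 1.55² + 1.60² = 7.8075
Covariances σ_ij = r_ij · s_i · s_j:
  σ(Q1,Q2) = 0.46 × 1.27 × 1.11 = 0.6485
  σ(Q1,Q3) = 0.54 × 1.27 × 1.55 = 1.0630
  σ(Q1,Q4) = 0.61 × 1.27 × 1.60 = 1.2395
  σ(Q2,Q3) = 0.18 × 1.11 × 1.55 = 0.3097
  σ(Q2,Q4) = 0.23 × 1.11 × 1.60 = 0.4085
  σ(Q3,Q4) = 0.44 × 1.55 × 1.60 = 1.0912
σ²_T = Σσ²ᵢ + 2·Σσ_ij = 7.8075 + 2 × 4.7604 = 17.3283
α = (4/3)·(1 − 7.8075/17.3283) = 0.733

Cronbach's alpha = 0.733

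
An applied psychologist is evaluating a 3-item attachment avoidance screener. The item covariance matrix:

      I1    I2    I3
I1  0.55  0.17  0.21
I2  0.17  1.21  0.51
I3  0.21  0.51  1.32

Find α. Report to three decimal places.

α = 0.549

ΣVar(i) = 0.55 + 1.21 + 1.32 = 3.08
Sum of off-diagonal covariances = 0.89
σ²_T = 3.08 + 2 × 0.89 = 4.86
α = (k/(k−1))·(1 − ΣVar(i)/σ²_T) = (3/2)·(1 − 3.08/4.86) = 0.549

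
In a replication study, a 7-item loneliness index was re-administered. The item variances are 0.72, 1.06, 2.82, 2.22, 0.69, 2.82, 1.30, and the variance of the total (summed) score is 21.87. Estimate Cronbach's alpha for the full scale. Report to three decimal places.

α = 0.546

ΣVar(i) = 0.72 + 1.06 + 2.82 + 2.22 + 0.69 + 2.82 + 1.30 = 11.63
α = (k/(k−1))·(1 − ΣVar(i)/σ²_T) = (7/6)·(1 − 11.63/21.87) = 0.546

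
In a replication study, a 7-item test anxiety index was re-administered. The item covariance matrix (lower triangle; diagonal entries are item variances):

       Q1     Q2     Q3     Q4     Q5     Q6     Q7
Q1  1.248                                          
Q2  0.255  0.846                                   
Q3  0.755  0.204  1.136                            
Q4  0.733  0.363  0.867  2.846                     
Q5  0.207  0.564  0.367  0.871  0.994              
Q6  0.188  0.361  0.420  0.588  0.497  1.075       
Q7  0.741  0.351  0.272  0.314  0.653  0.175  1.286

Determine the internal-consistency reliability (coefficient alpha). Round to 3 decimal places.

Σσᵢ² = 1.248 + 0.846 + 1.136 + 2.846 + 0.994 + 1.075 + 1.286 = 9.431
Sum of the distinct covariances = 9.746
σ²_total = 9.431 + 2 × 9.746 = 28.923
α = (k/(k−1))·(1 − Σσᵢ²/σ²_total) = (7/6)·(1 − 9.431/28.923) = 0.786

α = 0.786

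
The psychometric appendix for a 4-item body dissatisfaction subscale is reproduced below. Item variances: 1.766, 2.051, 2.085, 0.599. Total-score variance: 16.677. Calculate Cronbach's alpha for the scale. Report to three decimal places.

ΣVar(i) = 1.766 + 2.051 + 2.085 + 0.599 = 6.501
α = (k/(k−1))·(1 − ΣVar(i)/Var(T)) = (4/3)·(1 − 6.501/16.677) = 0.814

Cronbach's alpha = 0.814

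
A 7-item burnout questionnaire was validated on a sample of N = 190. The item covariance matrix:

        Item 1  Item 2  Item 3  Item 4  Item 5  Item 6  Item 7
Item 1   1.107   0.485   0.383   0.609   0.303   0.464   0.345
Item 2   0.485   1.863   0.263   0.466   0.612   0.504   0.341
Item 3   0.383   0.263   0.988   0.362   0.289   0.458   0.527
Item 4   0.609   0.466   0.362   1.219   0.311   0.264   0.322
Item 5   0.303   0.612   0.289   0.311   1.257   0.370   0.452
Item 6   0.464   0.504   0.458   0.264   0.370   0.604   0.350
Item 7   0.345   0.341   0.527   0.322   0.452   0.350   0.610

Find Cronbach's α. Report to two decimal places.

α = 0.80

Σσᵢ² = 1.107 + 1.863 + 0.988 + 1.219 + 1.257 + 0.604 + 0.610 = 7.648
Sum of off-diagonal covariances = 8.480
total variance = 7.648 + 2 × 8.480 = 24.608
α = (k/(k−1))·(1 − Σσᵢ²/total variance) = (7/6)·(1 − 7.648/24.608) = 0.80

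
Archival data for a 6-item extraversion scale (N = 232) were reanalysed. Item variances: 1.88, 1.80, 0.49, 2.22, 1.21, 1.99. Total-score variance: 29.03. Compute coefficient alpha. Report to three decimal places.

Σσ²ᵢ = 1.88 + 1.80 + 0.49 + 2.22 + 1.21 + 1.99 = 9.59
α = (k/(k−1))·(1 − Σσ²ᵢ/σ²_T) = (6/5)·(1 − 9.59/29.03) = 0.804

coefficient alpha = 0.804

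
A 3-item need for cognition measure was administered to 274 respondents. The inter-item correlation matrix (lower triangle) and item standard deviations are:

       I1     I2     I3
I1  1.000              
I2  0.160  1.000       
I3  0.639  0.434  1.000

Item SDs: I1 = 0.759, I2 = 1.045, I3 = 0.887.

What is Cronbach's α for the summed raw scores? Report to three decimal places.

α = 0.658

Σσ²ᵢ = 0.759² + 1.045² + 0.887² = 2.4549
Covariances σ_ij = r_ij · s_i · s_j:
  σ(I1,I2) = 0.160 × 0.759 × 1.045 = 0.1269
  σ(I1,I3) = 0.639 × 0.759 × 0.887 = 0.4302
  σ(I2,I3) = 0.434 × 1.045 × 0.887 = 0.4023
σ²_T = Σσ²ᵢ + 2·Σσ_ij = 2.4549 + 2 × 0.9594 = 4.3737
α = (3/2)·(1 − 2.4549/4.3737) = 0.658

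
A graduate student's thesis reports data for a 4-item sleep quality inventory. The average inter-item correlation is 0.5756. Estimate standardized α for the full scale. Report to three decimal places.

Standardized α = k·r̄ / (1 + (k−1)·r̄) = 4 × 0.5756 / (1 + 3 × 0.5756)
  = 2.3024 / 2.7268 = 0.844

α = 0.844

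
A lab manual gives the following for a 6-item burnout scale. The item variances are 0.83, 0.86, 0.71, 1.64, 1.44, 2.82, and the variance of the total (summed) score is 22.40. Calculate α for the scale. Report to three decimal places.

α = 0.755

sum of item variances = 0.83 + 0.86 + 0.71 + 1.64 + 1.44 + 2.82 = 8.30
α = (k/(k−1))·(1 − sum of item variances/σ²_total) = (6/5)·(1 − 8.30/22.40) = 0.755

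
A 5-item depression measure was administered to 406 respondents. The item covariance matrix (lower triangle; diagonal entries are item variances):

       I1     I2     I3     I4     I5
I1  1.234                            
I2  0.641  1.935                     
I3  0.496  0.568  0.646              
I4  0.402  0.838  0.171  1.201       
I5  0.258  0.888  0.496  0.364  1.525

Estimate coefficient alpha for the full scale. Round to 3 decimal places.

coefficient alpha = 0.763

Σσᵢ² = 1.234 + 1.935 + 0.646 + 1.201 + 1.525 = 6.541
Sum of off-diagonal covariances = 5.122
σ²_total = 6.541 + 2 × 5.122 = 16.785
α = (k/(k−1))·(1 − Σσᵢ²/σ²_total) = (5/4)·(1 − 6.541/16.785) = 0.763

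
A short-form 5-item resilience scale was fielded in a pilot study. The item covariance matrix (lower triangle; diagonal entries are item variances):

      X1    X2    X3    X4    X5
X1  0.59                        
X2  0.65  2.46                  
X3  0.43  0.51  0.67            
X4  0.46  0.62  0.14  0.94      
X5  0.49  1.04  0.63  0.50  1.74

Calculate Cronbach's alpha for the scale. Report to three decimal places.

α = 0.789

Σσ²ᵢ = 0.59 + 2.46 + 0.67 + 0.94 + 1.74 = 6.40
Sum of the distinct covariances = 5.47
σ²_T = 6.40 + 2 × 5.47 = 17.34
α = (k/(k−1))·(1 − Σσ²ᵢ/σ²_T) = (5/4)·(1 − 6.40/17.34) = 0.789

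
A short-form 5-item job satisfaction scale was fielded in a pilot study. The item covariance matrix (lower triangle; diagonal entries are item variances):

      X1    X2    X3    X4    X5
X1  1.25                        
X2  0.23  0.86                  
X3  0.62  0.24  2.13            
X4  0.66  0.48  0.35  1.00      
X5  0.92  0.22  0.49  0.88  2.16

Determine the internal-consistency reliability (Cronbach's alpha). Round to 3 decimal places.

Cronbach's alpha = 0.724

Σσᵢ² = 1.25 + 0.86 + 2.13 + 1.00 + 2.16 = 7.40
Sum of the distinct covariances = 5.09
σ²_T = 7.40 + 2 × 5.09 = 17.58
α = (k/(k−1))·(1 − Σσᵢ²/σ²_T) = (5/4)·(1 − 7.40/17.58) = 0.724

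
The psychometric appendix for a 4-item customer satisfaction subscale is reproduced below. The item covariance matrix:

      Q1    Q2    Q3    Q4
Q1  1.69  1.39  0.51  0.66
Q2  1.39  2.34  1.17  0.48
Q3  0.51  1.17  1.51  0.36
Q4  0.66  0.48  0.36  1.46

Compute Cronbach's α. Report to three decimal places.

Cronbach's α = 0.755

Σσᵢ² = 1.69 + 2.34 + 1.51 + 1.46 = 7.00
Σ_{i<j} σ_ij = 4.57
σ²_T = 7.00 + 2 × 4.57 = 16.14
α = (k/(k−1))·(1 − Σσᵢ²/σ²_T) = (4/3)·(1 − 7.00/16.14) = 0.755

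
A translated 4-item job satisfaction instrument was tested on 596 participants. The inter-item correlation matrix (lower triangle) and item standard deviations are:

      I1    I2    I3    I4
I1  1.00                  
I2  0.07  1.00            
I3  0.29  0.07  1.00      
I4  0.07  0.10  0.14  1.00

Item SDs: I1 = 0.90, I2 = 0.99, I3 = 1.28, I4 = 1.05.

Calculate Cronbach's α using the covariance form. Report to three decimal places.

Cronbach's α = 0.362

Σσ²ᵢ = 0.90² + 0.99² + 1.28² + 1.05² = 4.5310
Covariances σ_ij = r_ij · s_i · s_j:
  σ(I1,I2) = 0.07 × 0.90 × 0.99 = 0.0624
  σ(I1,I3) = 0.29 × 0.90 × 1.28 = 0.3341
  σ(I1,I4) = 0.07 × 0.90 × 1.05 = 0.0662
  σ(I2,I3) = 0.07 × 0.99 × 1.28 = 0.0887
  σ(I2,I4) = 0.10 × 0.99 × 1.05 = 0.1040
  σ(I3,I4) = 0.14 × 1.28 × 1.05 = 0.1882
σ²_T = Σσ²ᵢ + 2·Σσ_ij = 4.5310 + 2 × 0.8436 = 6.2182
α = (4/3)·(1 − 4.5310/6.2182) = 0.362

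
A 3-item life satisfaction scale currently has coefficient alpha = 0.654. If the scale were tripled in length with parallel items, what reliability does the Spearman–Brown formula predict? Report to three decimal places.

predicted reliability = 0.850

Length factor m = 3
α' = m·α / (1 + (m−1)·α)
   = 3 × 0.654 / (1 + (3 − 1) × 0.654)
   = 1.9620 / 2.3080 = 0.850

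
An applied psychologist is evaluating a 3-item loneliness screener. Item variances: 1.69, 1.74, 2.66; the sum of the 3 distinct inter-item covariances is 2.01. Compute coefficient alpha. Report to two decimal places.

coefficient alpha = 0.60

Σσᵢ² = 1.69 + 1.74 + 2.66 = 6.09
Sum of distinct covariances = 2.01
Var(T) = Σσᵢ² + 2·Σcov = 6.09 + 2 × 2.01 = 10.11
α = (3/2)·(1 − 6.09/10.11) = 0.60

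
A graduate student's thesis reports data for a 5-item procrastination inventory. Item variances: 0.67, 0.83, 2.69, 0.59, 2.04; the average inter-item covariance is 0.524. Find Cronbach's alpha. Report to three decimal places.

α = 0.757

Σσ²ᵢ = 0.67 + 0.83 + 2.69 + 0.59 + 2.04 = 6.82
Sum of the 10 distinct covariances = 10 × 0.524 = 5.240
σ²_T = Σσ²ᵢ + 2·Σcov = 6.82 + 2 × 5.240 = 17.300
α = (5/4)·(1 − 6.82/17.300) = 0.757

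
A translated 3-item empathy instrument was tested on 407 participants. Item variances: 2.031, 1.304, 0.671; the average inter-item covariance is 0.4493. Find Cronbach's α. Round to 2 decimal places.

Σσᵢ² = 2.031 + 1.304 + 0.671 = 4.006
Sum of the 3 distinct covariances = 3 × 0.4493 = 1.3479
σ²_total = Σσᵢ² + 2·Σcov = 4.006 + 2 × 1.3479 = 6.7018
α = (3/2)·(1 − 4.006/6.7018) = 0.60

α = 0.60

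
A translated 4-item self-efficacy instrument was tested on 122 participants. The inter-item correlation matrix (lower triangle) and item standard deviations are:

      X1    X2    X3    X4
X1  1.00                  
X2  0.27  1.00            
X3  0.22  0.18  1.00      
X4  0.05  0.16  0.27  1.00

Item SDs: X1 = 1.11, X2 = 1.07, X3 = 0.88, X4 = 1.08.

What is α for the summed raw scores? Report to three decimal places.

Σσ²ᵢ = 1.11² + 1.07² + 0.88² + 1.08² = 4.3178
Covariances σ_ij = r_ij · s_i · s_j:
  σ(X1,X2) = 0.27 × 1.11 × 1.07 = 0.3207
  σ(X1,X3) = 0.22 × 1.11 × 0.88 = 0.2149
  σ(X1,X4) = 0.05 × 1.11 × 1.08 = 0.0599
  σ(X2,X3) = 0.18 × 1.07 × 0.88 = 0.1695
  σ(X2,X4) = 0.16 × 1.07 × 1.08 = 0.1849
  σ(X3,X4) = 0.27 × 0.88 × 1.08 = 0.2566
σ²_T = Σσ²ᵢ + 2·Σσ_ij = 4.3178 + 2 × 1.2065 = 6.7308
α = (4/3)·(1 − 4.3178/6.7308) = 0.478

α = 0.478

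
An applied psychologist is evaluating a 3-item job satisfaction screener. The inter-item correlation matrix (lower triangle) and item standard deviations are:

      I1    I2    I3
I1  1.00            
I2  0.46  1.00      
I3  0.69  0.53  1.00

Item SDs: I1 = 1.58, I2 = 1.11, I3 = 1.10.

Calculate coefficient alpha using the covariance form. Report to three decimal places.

α = 0.777

Σσ²ᵢ = 1.58² + 1.11² + 1.10² = 4.9385
Covariances σ_ij = r_ij · s_i · s_j:
  σ(I1,I2) = 0.46 × 1.58 × 1.11 = 0.8067
  σ(I1,I3) = 0.69 × 1.58 × 1.10 = 1.1992
  σ(I2,I3) = 0.53 × 1.11 × 1.10 = 0.6471
σ²_T = Σσ²ᵢ + 2·Σσ_ij = 4.9385 + 2 × 2.6530 = 10.2445
α = (3/2)·(1 − 4.9385/10.2445) = 0.777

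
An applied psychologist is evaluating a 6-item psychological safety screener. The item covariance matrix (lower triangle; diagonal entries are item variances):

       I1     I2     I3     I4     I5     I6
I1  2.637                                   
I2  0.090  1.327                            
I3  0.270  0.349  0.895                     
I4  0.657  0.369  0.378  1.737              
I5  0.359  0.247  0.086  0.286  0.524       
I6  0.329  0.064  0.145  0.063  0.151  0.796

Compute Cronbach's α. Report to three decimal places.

Σσ²ᵢ = 2.637 + 1.327 + 0.895 + 1.737 + 0.524 + 0.796 = 7.916
Sum of the distinct covariances = 3.843
Var(T) = 7.916 + 2 × 3.843 = 15.602
α = (k/(k−1))·(1 − Σσ²ᵢ/Var(T)) = (6/5)·(1 − 7.916/15.602) = 0.591

α = 0.591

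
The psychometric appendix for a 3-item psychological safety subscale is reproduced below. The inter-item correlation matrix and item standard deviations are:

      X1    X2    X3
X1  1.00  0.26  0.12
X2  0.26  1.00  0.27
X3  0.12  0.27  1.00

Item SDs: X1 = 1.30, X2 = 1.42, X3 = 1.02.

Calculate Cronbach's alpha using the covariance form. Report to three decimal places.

Cronbach's alpha = 0.454

Σσ²ᵢ = 1.30² + 1.42² + 1.02² = 4.7468
Covariances σ_ij = r_ij · s_i · s_j:
  σ(X1,X2) = 0.26 × 1.30 × 1.42 = 0.4800
  σ(X1,X3) = 0.12 × 1.30 × 1.02 = 0.1591
  σ(X2,X3) = 0.27 × 1.42 × 1.02 = 0.3911
σ²_T = Σσ²ᵢ + 2·Σσ_ij = 4.7468 + 2 × 1.0302 = 6.8072
α = (3/2)·(1 − 4.7468/6.8072) = 0.454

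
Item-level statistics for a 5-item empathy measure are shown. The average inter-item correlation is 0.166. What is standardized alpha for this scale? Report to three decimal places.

α = 0.499

Standardized α = k·r̄ / (1 + (k−1)·r̄) = 5 × 0.166 / (1 + 4 × 0.166)
  = 0.8300 / 1.6640 = 0.499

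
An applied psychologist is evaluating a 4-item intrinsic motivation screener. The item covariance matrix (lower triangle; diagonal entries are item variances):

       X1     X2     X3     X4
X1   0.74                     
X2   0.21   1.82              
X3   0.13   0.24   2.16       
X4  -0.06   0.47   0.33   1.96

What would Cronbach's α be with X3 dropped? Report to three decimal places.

α = 0.323

Remaining items: X1, X2, X4 (k = 3).
sum of item variances = 0.74 + 1.82 + 1.96 = 4.52
σ²_total = 4.52 + 2 × 0.62 = 5.76
α (item deleted) = (3/2)·(1 − 4.52/5.76) = 0.323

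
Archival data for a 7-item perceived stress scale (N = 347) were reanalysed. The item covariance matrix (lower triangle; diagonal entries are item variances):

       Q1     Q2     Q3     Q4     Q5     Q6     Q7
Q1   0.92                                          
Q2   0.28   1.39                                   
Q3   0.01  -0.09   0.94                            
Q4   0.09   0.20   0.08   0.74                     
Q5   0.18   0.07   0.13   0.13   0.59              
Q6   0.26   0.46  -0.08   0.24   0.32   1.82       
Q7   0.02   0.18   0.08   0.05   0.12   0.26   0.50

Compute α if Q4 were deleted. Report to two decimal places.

α = 0.50

Remaining items: Q1, Q2, Q3, Q5, Q6, Q7 (k = 6).
sum of item variances = 0.92 + 1.39 + 0.94 + 0.59 + 1.82 + 0.50 = 6.16
σ²_T = 6.16 + 2 × 2.20 = 10.56
α (item deleted) = (6/5)·(1 − 6.16/10.56) = 0.50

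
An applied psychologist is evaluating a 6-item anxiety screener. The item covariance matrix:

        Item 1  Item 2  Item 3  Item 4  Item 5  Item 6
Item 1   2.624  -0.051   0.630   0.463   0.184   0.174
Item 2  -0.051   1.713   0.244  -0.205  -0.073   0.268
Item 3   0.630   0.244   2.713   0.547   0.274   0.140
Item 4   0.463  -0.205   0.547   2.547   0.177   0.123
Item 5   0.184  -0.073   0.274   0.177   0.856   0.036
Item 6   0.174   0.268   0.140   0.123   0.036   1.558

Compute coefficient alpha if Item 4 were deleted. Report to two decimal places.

α = 0.35

Remaining items: Item 1, Item 2, Item 3, Item 5, Item 6 (k = 5).
ΣVar(i) = 2.624 + 1.713 + 2.713 + 0.856 + 1.558 = 9.464
total variance = 9.464 + 2 × 1.826 = 13.116
α (item deleted) = (5/4)·(1 − 9.464/13.116) = 0.35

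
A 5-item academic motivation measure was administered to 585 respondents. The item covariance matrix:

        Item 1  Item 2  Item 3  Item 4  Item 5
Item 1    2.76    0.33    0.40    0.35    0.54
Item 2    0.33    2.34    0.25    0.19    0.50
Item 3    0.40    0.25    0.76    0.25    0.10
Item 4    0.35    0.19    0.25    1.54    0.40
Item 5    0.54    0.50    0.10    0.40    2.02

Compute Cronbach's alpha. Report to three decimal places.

ΣVar(i) = 2.76 + 2.34 + 0.76 + 1.54 + 2.02 = 9.42
Sum of off-diagonal covariances = 3.31
σ²_T = 9.42 + 2 × 3.31 = 16.04
α = (k/(k−1))·(1 − ΣVar(i)/σ²_T) = (5/4)·(1 − 9.42/16.04) = 0.516

α = 0.516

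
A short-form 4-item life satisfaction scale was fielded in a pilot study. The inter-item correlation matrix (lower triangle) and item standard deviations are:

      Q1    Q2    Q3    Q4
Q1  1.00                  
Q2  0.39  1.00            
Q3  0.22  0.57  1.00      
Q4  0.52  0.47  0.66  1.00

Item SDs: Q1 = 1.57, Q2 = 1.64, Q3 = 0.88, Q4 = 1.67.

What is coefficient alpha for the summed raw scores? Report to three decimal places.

α = 0.758

Σσ²ᵢ = 1.57² + 1.64² + 0.88² + 1.67² = 8.7178
Covariances σ_ij = r_ij · s_i · s_j:
  σ(Q1,Q2) = 0.39 × 1.57 × 1.64 = 1.0042
  σ(Q1,Q3) = 0.22 × 1.57 × 0.88 = 0.3040
  σ(Q1,Q4) = 0.52 × 1.57 × 1.67 = 1.3634
  σ(Q2,Q3) = 0.57 × 1.64 × 0.88 = 0.8226
  σ(Q2,Q4) = 0.47 × 1.64 × 1.67 = 1.2872
  σ(Q3,Q4) = 0.66 × 0.88 × 1.67 = 0.9699
σ²_T = Σσ²ᵢ + 2·Σσ_ij = 8.7178 + 2 × 5.7513 = 20.2204
α = (4/3)·(1 − 8.7178/20.2204) = 0.758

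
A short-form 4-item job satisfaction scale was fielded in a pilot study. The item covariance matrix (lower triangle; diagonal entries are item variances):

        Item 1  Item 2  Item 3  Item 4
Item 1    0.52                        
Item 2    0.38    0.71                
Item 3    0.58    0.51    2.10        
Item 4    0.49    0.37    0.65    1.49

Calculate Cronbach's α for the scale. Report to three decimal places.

Σσᵢ² = 0.52 + 0.71 + 2.10 + 1.49 = 4.82
Sum of the distinct covariances = 2.98
σ²_total = 4.82 + 2 × 2.98 = 10.78
α = (k/(k−1))·(1 − Σσᵢ²/σ²_total) = (4/3)·(1 − 4.82/10.78) = 0.737

α = 0.737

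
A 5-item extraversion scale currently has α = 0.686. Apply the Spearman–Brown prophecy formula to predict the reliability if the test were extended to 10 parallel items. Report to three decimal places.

Length factor m = 10/5 = 2.0000
α' = m·α / (1 + (m−1)·α)
   = 10/5 × 0.686 / (1 + (10/5 − 1) × 0.686)
   = 1.3720 / 1.6860 = 0.814

predicted reliability = 0.814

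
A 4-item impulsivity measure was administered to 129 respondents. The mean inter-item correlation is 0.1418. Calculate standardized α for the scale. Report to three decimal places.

α = 0.398

Standardized α = k·r̄ / (1 + (k−1)·r̄) = 4 × 0.1418 / (1 + 3 × 0.1418)
  = 0.5672 / 1.4254 = 0.398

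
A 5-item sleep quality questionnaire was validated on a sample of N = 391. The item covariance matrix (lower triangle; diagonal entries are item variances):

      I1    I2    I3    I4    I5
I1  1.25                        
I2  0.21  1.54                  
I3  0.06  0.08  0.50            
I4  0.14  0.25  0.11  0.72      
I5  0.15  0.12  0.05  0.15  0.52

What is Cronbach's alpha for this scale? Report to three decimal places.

α = 0.460

ΣVar(i) = 1.25 + 1.54 + 0.50 + 0.72 + 0.52 = 4.53
Σ_{i<j} σ_ij = 1.32
σ²_total = 4.53 + 2 × 1.32 = 7.17
α = (k/(k−1))·(1 − ΣVar(i)/σ²_total) = (5/4)·(1 − 4.53/7.17) = 0.460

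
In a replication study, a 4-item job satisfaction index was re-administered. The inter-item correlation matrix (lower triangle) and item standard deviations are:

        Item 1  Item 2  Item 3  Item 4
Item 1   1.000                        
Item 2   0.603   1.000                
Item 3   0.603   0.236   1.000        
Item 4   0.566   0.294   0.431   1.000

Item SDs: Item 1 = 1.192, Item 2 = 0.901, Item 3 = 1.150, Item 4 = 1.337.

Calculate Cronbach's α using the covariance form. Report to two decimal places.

Cronbach's α = 0.77

Σσ²ᵢ = 1.192² + 0.901² + 1.150² + 1.337² = 5.3427
Covariances σ_ij = r_ij · s_i · s_j:
  σ(Item 1,Item 2) = 0.603 × 1.192 × 0.901 = 0.6476
  σ(Item 1,Item 3) = 0.603 × 1.192 × 1.150 = 0.8266
  σ(Item 1,Item 4) = 0.566 × 1.192 × 1.337 = 0.9020
  σ(Item 2,Item 3) = 0.236 × 0.901 × 1.150 = 0.2445
  σ(Item 2,Item 4) = 0.294 × 0.901 × 1.337 = 0.3542
  σ(Item 3,Item 4) = 0.431 × 1.150 × 1.337 = 0.6627
σ²_T = Σσ²ᵢ + 2·Σσ_ij = 5.3427 + 2 × 3.6376 = 12.6179
α = (4/3)·(1 − 5.3427/12.6179) = 0.77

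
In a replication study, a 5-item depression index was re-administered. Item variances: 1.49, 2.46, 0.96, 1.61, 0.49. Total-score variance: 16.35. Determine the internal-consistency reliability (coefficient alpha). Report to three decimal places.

coefficient alpha = 0.714

sum of item variances = 1.49 + 2.46 + 0.96 + 1.61 + 0.49 = 7.01
α = (k/(k−1))·(1 − sum of item variances/Var(T)) = (5/4)·(1 − 7.01/16.35) = 0.714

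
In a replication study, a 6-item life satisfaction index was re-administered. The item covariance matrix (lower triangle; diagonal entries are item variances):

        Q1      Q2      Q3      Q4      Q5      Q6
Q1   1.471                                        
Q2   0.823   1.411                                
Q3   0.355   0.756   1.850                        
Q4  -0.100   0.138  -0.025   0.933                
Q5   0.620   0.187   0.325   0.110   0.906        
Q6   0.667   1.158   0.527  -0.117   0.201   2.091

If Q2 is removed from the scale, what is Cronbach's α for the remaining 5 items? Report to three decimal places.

α = 0.518

Remaining items: Q1, Q3, Q4, Q5, Q6 (k = 5).
Σσ²ᵢ = 1.471 + 1.850 + 0.933 + 0.906 + 2.091 = 7.251
total variance = 7.251 + 2 × 2.563 = 12.377
α (item deleted) = (5/4)·(1 − 7.251/12.377) = 0.518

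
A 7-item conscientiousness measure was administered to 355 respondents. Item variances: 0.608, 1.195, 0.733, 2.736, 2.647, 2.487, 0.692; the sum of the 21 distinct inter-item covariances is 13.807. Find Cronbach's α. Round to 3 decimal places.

Cronbach's α = 0.832

ΣVar(i) = 0.608 + 1.195 + 0.733 + 2.736 + 2.647 + 2.487 + 0.692 = 11.098
Sum of distinct covariances = 13.807
σ²_total = ΣVar(i) + 2·Σcov = 11.098 + 2 × 13.807 = 38.712
α = (7/6)·(1 − 11.098/38.712) = 0.832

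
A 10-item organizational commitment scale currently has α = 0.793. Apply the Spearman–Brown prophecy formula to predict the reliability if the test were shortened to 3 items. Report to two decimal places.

Length factor m = 3/10 = 0.3000
α' = m·α / (1 − (1−m)·α)
   = 3/10 × 0.793 / (1 − (1 − 3/10) × 0.793)
   = 0.2379 / 0.4449 = 0.53

predicted reliability = 0.53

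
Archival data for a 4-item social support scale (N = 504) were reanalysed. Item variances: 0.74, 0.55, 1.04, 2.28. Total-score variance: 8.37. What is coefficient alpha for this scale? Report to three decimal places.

α = 0.599

ΣVar(i) = 0.74 + 0.55 + 1.04 + 2.28 = 4.61
α = (k/(k−1))·(1 − ΣVar(i)/Var(T)) = (4/3)·(1 − 4.61/8.37) = 0.599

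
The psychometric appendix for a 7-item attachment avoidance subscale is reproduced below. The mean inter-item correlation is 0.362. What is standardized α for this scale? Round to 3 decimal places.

Standardized α = k·r̄ / (1 + (k−1)·r̄) = 7 × 0.362 / (1 + 6 × 0.362)
  = 2.5340 / 3.1720 = 0.799

α = 0.799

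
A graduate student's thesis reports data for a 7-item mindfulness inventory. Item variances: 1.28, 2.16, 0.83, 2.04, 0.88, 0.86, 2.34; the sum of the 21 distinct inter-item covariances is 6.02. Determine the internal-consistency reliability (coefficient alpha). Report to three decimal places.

α = 0.626

Σσᵢ² = 1.28 + 2.16 + 0.83 + 2.04 + 0.88 + 0.86 + 2.34 = 10.39
Sum of distinct covariances = 6.02
σ²_total = Σσᵢ² + 2·Σcov = 10.39 + 2 × 6.02 = 22.43
α = (7/6)·(1 − 10.39/22.43) = 0.626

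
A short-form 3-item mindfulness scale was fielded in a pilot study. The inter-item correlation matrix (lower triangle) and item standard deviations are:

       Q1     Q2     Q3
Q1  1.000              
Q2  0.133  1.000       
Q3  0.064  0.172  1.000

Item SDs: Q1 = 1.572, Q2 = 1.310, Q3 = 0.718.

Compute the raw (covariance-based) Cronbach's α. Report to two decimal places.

Cronbach's α = 0.27

Σσ²ᵢ = 1.572² + 1.310² + 0.718² = 4.7028
Covariances σ_ij = r_ij · s_i · s_j:
  σ(Q1,Q2) = 0.133 × 1.572 × 1.310 = 0.2739
  σ(Q1,Q3) = 0.064 × 1.572 × 0.718 = 0.0722
  σ(Q2,Q3) = 0.172 × 1.310 × 0.718 = 0.1618
σ²_T = Σσ²ᵢ + 2·Σσ_ij = 4.7028 + 2 × 0.5079 = 5.7186
α = (3/2)·(1 − 4.7028/5.7186) = 0.27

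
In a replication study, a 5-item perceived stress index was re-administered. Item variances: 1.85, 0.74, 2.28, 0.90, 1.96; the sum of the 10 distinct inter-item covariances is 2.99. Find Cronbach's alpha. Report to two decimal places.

α = 0.55

ΣVar(i) = 1.85 + 0.74 + 2.28 + 0.90 + 1.96 = 7.73
Sum of distinct covariances = 2.99
Var(T) = ΣVar(i) + 2·Σcov = 7.73 + 2 × 2.99 = 13.71
α = (5/4)·(1 − 7.73/13.71) = 0.55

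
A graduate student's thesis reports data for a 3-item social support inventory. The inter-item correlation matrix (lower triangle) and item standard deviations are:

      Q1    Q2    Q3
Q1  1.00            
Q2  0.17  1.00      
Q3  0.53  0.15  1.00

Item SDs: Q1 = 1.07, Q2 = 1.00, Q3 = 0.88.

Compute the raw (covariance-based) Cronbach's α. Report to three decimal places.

Cronbach's α = 0.537

Σσ²ᵢ = 1.07² + 1.00² + 0.88² = 2.9193
Covariances σ_ij = r_ij · s_i · s_j:
  σ(Q1,Q2) = 0.17 × 1.07 × 1.00 = 0.1819
  σ(Q1,Q3) = 0.53 × 1.07 × 0.88 = 0.4990
  σ(Q2,Q3) = 0.15 × 1.00 × 0.88 = 0.1320
σ²_T = Σσ²ᵢ + 2·Σσ_ij = 2.9193 + 2 × 0.8129 = 4.5451
α = (3/2)·(1 − 2.9193/4.5451) = 0.537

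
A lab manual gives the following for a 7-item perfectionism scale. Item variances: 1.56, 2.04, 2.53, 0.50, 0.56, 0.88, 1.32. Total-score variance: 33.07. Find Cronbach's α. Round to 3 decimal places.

Cronbach's α = 0.835

ΣVar(i) = 1.56 + 2.04 + 2.53 + 0.50 + 0.56 + 0.88 + 1.32 = 9.39
α = (k/(k−1))·(1 − ΣVar(i)/σ²_total) = (7/6)·(1 − 9.39/33.07) = 0.835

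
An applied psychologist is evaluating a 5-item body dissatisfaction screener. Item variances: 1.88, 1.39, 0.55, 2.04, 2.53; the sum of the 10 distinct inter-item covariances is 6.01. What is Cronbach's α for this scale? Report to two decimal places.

ΣVar(i) = 1.88 + 1.39 + 0.55 + 2.04 + 2.53 = 8.39
Sum of distinct covariances = 6.01
Var(T) = ΣVar(i) + 2·Σcov = 8.39 + 2 × 6.01 = 20.41
α = (5/4)·(1 − 8.39/20.41) = 0.74

Cronbach's α = 0.74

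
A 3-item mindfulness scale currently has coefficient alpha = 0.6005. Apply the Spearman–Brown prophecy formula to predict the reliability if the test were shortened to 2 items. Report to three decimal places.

predicted reliability = 0.501

Length factor m = 2/3 = 0.6667
α' = m·α / (1 − (1−m)·α)
   = 2/3 × 0.6005 / (1 − (1 − 2/3) × 0.6005)
   = 0.4003 / 0.7998 = 0.501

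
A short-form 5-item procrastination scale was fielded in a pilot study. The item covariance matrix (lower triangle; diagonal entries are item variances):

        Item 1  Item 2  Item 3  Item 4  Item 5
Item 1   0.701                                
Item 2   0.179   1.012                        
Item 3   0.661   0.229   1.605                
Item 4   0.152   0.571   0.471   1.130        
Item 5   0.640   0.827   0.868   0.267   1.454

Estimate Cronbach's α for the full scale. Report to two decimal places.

sum of item variances = 0.701 + 1.012 + 1.605 + 1.130 + 1.454 = 5.902
Σ_{i<j} σ_ij = 4.865
σ²_T = 5.902 + 2 × 4.865 = 15.632
α = (k/(k−1))·(1 − sum of item variances/σ²_T) = (5/4)·(1 − 5.902/15.632) = 0.78

Cronbach's α = 0.78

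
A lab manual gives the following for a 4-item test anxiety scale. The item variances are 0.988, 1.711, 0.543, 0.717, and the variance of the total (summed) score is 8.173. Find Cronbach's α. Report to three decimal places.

α = 0.687

Σσ²ᵢ = 0.988 + 1.711 + 0.543 + 0.717 = 3.959
α = (k/(k−1))·(1 − Σσ²ᵢ/σ²_total) = (4/3)·(1 − 3.959/8.173) = 0.687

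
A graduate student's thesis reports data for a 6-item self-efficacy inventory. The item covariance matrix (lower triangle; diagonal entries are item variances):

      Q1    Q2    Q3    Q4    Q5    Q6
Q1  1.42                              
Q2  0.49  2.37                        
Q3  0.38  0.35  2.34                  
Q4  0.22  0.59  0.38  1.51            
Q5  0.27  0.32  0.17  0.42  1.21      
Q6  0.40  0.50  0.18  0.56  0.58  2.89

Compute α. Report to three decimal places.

ΣVar(i) = 1.42 + 2.37 + 2.34 + 1.51 + 1.21 + 2.89 = 11.74
Sum of off-diagonal covariances = 5.81
Var(T) = 11.74 + 2 × 5.81 = 23.36
α = (k/(k−1))·(1 − ΣVar(i)/Var(T)) = (6/5)·(1 − 11.74/23.36) = 0.597

α = 0.597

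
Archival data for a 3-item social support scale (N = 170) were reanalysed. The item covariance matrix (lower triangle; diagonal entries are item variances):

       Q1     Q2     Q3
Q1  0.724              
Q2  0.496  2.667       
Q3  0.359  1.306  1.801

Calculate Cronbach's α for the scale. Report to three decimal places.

Cronbach's α = 0.681

Σσᵢ² = 0.724 + 2.667 + 1.801 = 5.192
Sum of the distinct covariances = 2.161
Var(T) = 5.192 + 2 × 2.161 = 9.514
α = (k/(k−1))·(1 − Σσᵢ²/Var(T)) = (3/2)·(1 − 5.192/9.514) = 0.681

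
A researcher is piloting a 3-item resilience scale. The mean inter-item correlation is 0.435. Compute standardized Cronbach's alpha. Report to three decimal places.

Standardized α = k·r̄ / (1 + (k−1)·r̄) = 3 × 0.435 / (1 + 2 × 0.435)
  = 1.3050 / 1.8700 = 0.698

standardized Cronbach's alpha = 0.698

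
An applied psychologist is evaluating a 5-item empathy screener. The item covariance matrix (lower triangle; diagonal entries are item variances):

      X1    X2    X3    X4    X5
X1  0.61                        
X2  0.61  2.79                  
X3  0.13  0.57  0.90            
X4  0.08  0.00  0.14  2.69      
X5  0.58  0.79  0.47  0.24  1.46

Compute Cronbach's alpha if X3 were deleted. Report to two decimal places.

α = 0.50

Remaining items: X1, X2, X4, X5 (k = 4).
ΣVar(i) = 0.61 + 2.79 + 2.69 + 1.46 = 7.55
Var(T) = 7.55 + 2 × 2.30 = 12.15
α (item deleted) = (4/3)·(1 − 7.55/12.15) = 0.50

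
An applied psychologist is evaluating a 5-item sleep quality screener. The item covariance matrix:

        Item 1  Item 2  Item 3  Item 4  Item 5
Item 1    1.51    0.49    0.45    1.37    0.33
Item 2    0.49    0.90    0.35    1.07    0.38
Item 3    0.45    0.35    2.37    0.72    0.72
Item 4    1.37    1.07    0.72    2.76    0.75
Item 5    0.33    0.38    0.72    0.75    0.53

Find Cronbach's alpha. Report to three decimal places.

α = 0.777

sum of item variances = 1.51 + 0.90 + 2.37 + 2.76 + 0.53 = 8.07
Sum of off-diagonal covariances = 6.63
σ²_T = 8.07 + 2 × 6.63 = 21.33
α = (k/(k−1))·(1 − sum of item variances/σ²_T) = (5/4)·(1 − 8.07/21.33) = 0.777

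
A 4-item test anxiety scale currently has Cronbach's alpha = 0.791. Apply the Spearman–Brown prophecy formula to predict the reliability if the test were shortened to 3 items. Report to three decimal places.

predicted reliability = 0.739

Length factor m = 3/4 = 0.7500
α' = m·α / (1 − (1−m)·α)
   = 3/4 × 0.791 / (1 − (1 − 3/4) × 0.791)
   = 0.5933 / 0.8023 = 0.739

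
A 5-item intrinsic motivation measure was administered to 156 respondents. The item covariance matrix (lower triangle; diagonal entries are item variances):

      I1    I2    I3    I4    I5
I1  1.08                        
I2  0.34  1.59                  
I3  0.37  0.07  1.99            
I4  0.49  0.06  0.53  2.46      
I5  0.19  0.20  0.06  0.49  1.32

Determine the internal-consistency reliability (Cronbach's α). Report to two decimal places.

Σσᵢ² = 1.08 + 1.59 + 1.99 + 2.46 + 1.32 = 8.44
Sum of the distinct covariances = 2.80
σ²_T = 8.44 + 2 × 2.80 = 14.04
α = (k/(k−1))·(1 − Σσᵢ²/σ²_T) = (5/4)·(1 − 8.44/14.04) = 0.50

α = 0.50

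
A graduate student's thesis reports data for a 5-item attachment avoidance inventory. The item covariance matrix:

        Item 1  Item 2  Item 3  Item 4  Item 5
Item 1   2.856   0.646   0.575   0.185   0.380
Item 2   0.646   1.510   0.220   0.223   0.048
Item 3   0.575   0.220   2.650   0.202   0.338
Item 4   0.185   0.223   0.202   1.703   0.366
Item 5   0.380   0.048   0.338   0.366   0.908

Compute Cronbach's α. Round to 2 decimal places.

Cronbach's α = 0.50

sum of item variances = 2.856 + 1.510 + 2.650 + 1.703 + 0.908 = 9.627
Sum of the distinct covariances = 3.183
Var(T) = 9.627 + 2 × 3.183 = 15.993
α = (k/(k−1))·(1 − sum of item variances/Var(T)) = (5/4)·(1 − 9.627/15.993) = 0.50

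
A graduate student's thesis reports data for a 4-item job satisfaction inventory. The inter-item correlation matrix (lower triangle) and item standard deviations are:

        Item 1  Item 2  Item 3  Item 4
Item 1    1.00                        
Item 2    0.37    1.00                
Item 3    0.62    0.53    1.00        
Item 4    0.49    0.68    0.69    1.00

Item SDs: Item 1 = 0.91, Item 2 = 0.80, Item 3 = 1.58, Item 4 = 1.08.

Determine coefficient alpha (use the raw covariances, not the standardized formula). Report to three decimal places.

Σσ²ᵢ = 0.91² + 0.80² + 1.58² + 1.08² = 5.1309
Covariances σ_ij = r_ij · s_i · s_j:
  σ(Item 1,Item 2) = 0.37 × 0.91 × 0.80 = 0.2694
  σ(Item 1,Item 3) = 0.62 × 0.91 × 1.58 = 0.8914
  σ(Item 1,Item 4) = 0.49 × 0.91 × 1.08 = 0.4816
  σ(Item 2,Item 3) = 0.53 × 0.80 × 1.58 = 0.6699
  σ(Item 2,Item 4) = 0.68 × 0.80 × 1.08 = 0.5875
  σ(Item 3,Item 4) = 0.69 × 1.58 × 1.08 = 1.1774
σ²_T = Σσ²ᵢ + 2·Σσ_ij = 5.1309 + 2 × 4.0772 = 13.2853
α = (4/3)·(1 − 5.1309/13.2853) = 0.818

coefficient alpha = 0.818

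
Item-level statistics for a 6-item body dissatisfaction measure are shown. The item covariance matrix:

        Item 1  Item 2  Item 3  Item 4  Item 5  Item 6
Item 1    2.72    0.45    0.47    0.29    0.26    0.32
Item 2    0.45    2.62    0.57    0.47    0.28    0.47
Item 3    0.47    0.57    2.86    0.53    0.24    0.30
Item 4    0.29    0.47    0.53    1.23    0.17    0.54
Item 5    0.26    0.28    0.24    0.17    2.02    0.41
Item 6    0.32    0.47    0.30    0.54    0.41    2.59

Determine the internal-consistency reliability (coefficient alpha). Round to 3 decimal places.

ΣVar(i) = 2.72 + 2.62 + 2.86 + 1.23 + 2.02 + 2.59 = 14.04
Sum of the distinct covariances = 5.77
σ²_total = 14.04 + 2 × 5.77 = 25.58
α = (k/(k−1))·(1 − ΣVar(i)/σ²_total) = (6/5)·(1 − 14.04/25.58) = 0.541

α = 0.541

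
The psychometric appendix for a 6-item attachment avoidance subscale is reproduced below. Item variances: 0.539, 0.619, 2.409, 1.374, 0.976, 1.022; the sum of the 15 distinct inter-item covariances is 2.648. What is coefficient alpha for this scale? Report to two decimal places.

sum of item variances = 0.539 + 0.619 + 2.409 + 1.374 + 0.976 + 1.022 = 6.939
Sum of distinct covariances = 2.648
Var(T) = sum of item variances + 2·Σcov = 6.939 + 2 × 2.648 = 12.235
α = (6/5)·(1 − 6.939/12.235) = 0.52

α = 0.52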